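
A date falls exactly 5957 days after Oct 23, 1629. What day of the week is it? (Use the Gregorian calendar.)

First find the weekday of Oct 23, 1629. Doomsday rule: the anchor day for the 1600s is Tuesday. For year 29: 29÷12 = 2 r 5, and 5÷4 = 1, so 2+5+1 = 8.
Tuesday + 8 ≡ Wednesday — that's 1629's doomsday.
In October the doomsday date is Oct 10.
Oct 23 is 13 days after Oct 10; 13 mod 7 = 6, so Wednesday + 6 = Tuesday.
5957 mod 7 = 0, so 5957 days after a Tuesday is Tuesday + 0 = Tuesday.

Tuesday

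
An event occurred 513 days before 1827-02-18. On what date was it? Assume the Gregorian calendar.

September 23, 1825

−365 (one year) → Feb 18, 1826 (148 left).
−18 → Jan 31, 1826 (end of Jan, 31 days; 130 left).
−31 → Dec 31, 1825 (end of Dec, 31 days; 99 left).
−31 → Nov 30, 1825 (end of Nov, 30 days; 68 left).
−30 → Oct 31, 1825 (end of Oct, 31 days; 38 left).
−31 → Sep 30, 1825 (end of Sep, 30 days; 7 left).
−7 → Sep 23, 1825.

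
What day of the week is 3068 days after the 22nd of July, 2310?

First find the weekday of Jul 22, 2310. Doomsday rule: the anchor day for the 2300s is Wednesday. For year 10: 10÷12 = 0 r 10, and 10÷4 = 2, so 0+10+2 = 12.
Wednesday + 12 ≡ Monday — that's 2310's doomsday.
In July the doomsday date is Jul 11.
Jul 22 is 11 days after Jul 11; 11 mod 7 = 4, so Monday + 4 = Friday.
3068 mod 7 = 2, so 3068 days after a Friday is Friday + 2 = Sunday.

Sunday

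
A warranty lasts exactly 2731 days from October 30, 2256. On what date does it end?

+365 (one year) → Oct 30, 2257 (2366 left).
+365 (one year) → Oct 30, 2258 (2001 left).
+365 (one year) → Oct 30, 2259 (1636 left).
+366 (one year; includes Feb 29, 2260) → Oct 30, 2260 (1270 left).
+365 (one year) → Oct 30, 2261 (905 left).
+365 (one year) → Oct 30, 2262 (540 left).
+365 (one year) → Oct 30, 2263 (175 left).
Oct has 31 days: +2 → Nov 1, 2263 (173 left).
Nov has 30 days: +30 → Dec 1, 2263 (143 left).
Dec has 31 days: +31 → Jan 1, 2264 (112 left).
Jan has 31 days: +31 → Feb 1, 2264 (81 left).
Feb has 29 days: +29 → Mar 1, 2264 (52 left).
Mar has 31 days: +31 → Apr 1, 2264 (21 left).
+21 → Apr 22, 2264.

April 22, 2264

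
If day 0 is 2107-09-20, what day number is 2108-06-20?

Sep 20, 2107 → Oct 20, 2107: 30 days (September has 30).
Oct 20, 2107 → Nov 20, 2107: 31 days (October has 31).
Nov 20, 2107 → Dec 20, 2107: 30 days (November has 30).
Dec 20, 2107 → Jan 20, 2108: 31 days (December has 31).
Jan 20, 2108 → Feb 20, 2108: 31 days (January has 31).
Feb 20, 2108 → Mar 20, 2108: 29 days (February has 29).
Mar 20, 2108 → Apr 20, 2108: 31 days (March has 31).
Apr 20, 2108 → May 20, 2108: 30 days (April has 30).
May 20, 2108 → Jun 20, 2108: 31 days.
Total: 274 days.

274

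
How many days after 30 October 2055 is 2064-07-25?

Oct 30, 2055 → Oct 30, 2056: 366 days (Feb 29, 2056 is in that span).
Oct 30, 2056 → Oct 30, 2057: 365 days.
Oct 30, 2057 → Oct 30, 2058: 365 days.
Oct 30, 2058 → Oct 30, 2059: 365 days.
Oct 30, 2059 → Oct 30, 2060: 366 days (Feb 29, 2060 is in that span).
Oct 30, 2060 → Oct 30, 2061: 365 days.
Oct 30, 2061 → Oct 30, 2062: 365 days.
Oct 30, 2062 → Oct 30, 2063: 365 days.
Oct 30, 2063 → Nov 30, 2063: 31 days (October has 31).
Nov 30, 2063 → Dec 30, 2063: 30 days (November has 30).
Dec 30, 2063 → Jan 30, 2064: 31 days (December has 31).
Jan 30, 2064 → Feb 29, 2064: 30 days (January has 31).
Feb 29, 2064 → Mar 29, 2064: 29 days (February has 29).
Mar 29, 2064 → Apr 29, 2064: 31 days (March has 31).
Apr 29, 2064 → May 29, 2064: 30 days (April has 30).
May 29, 2064 → Jun 29, 2064: 31 days (May has 31).
Jun 29, 2064 → Jul 25, 2064: 26 days.
Total: 3191 days.

3191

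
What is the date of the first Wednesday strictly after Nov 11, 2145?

Nov 11, 2145 is a Thursday.
From Thursday to the next Wednesday is 6 days.
Nov 11, 2145 + 6 = Nov 17, 2145.

November 17, 2145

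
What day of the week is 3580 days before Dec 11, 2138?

First find the weekday of Dec 11, 2138. Doomsday rule: the anchor day for the 2100s is Sunday. For year 38: 38÷12 = 3 r 2, and 2÷4 = 0, so 3+2+0 = 5.
Sunday + 5 ≡ Friday — that's 2138's doomsday.
In December the doomsday date is Dec 12.
Dec 11 is 1 day before Dec 12; 1 mod 7 = 1, so Friday − 1 = Thursday.
3580 mod 7 = 3, so 3580 days before a Thursday is Thursday − 3 = Monday.

Monday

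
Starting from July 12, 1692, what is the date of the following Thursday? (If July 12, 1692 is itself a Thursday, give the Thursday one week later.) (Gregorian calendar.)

Jul 12, 1692 is a Saturday.
From Saturday to the next Thursday is 5 days.
Jul 12, 1692 + 5 = Jul 17, 1692.

July 17, 1692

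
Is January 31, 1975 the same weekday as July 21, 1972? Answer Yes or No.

From Jul 21, 1972 to Jan 31, 1975 is 924 days.
924 mod 7 = 0, so they are the same weekday.
(Jul 21, 1972 is a Friday; Jan 31, 1975 is a Friday.)

Yes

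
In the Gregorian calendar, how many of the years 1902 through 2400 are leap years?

122

Multiples of 4 in [1902,2400]: 125.
Of those, multiples of 100: 5 (not leap unless ÷400).
Multiples of 400: 2.
Leap years = 125 − 5 + 2 = 122.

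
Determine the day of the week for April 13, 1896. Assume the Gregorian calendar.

Doomsday rule: the anchor day for the 1800s is Friday. For year 96: 96÷12 = 8 r 0, and 0÷4 = 0, so 8+0+0 = 8.
Friday + 8 ≡ Saturday — that's 1896's doomsday.
In April the doomsday date is Apr 4.
Apr 13 is 9 days after Apr 4; 9 mod 7 = 2, so Saturday + 2 = Monday.

Monday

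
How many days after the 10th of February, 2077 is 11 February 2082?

1827

Feb 10, 2077 → Feb 10, 2078: 365 days.
Feb 10, 2078 → Feb 10, 2079: 365 days.
Feb 10, 2079 → Feb 10, 2080: 365 days.
Feb 10, 2080 → Feb 10, 2081: 366 days (Feb 29, 2080 is in that span).
Feb 10, 2081 → Mar 10, 2081: 28 days (February has 28).
Mar 10, 2081 → Apr 10, 2081: 31 days (March has 31).
Apr 10, 2081 → May 10, 2081: 30 days (April has 30).
May 10, 2081 → Jun 10, 2081: 31 days (May has 31).
Jun 10, 2081 → Jul 10, 2081: 30 days (June has 30).
Jul 10, 2081 → Aug 10, 2081: 31 days (July has 31).
Aug 10, 2081 → Sep 10, 2081: 31 days (August has 31).
Sep 10, 2081 → Oct 10, 2081: 30 days (September has 30).
Oct 10, 2081 → Nov 10, 2081: 31 days (October has 31).
Nov 10, 2081 → Dec 10, 2081: 30 days (November has 30).
Dec 10, 2081 → Jan 10, 2082: 31 days (December has 31).
Jan 10, 2082 → Feb 10, 2082: 31 days (January has 31).
Feb 10, 2082 → Feb 11, 2082: 1 days.
Total: 1827 days.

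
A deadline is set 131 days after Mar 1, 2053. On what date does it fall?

July 10, 2053

Mar has 31 days: +31 → Apr 1, 2053 (100 left).
Apr has 30 days: +30 → May 1, 2053 (70 left).
May has 31 days: +31 → Jun 1, 2053 (39 left).
Jun has 30 days: +30 → Jul 1, 2053 (9 left).
+9 → Jul 10, 2053.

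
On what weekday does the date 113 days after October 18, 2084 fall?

Thursday

Oct 18, 2084 is a Wednesday.
113 mod 7 = 1, so 113 days after a Wednesday is Wednesday + 1 = Thursday.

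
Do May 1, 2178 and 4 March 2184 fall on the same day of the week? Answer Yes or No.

From May 1, 2178 to Mar 4, 2184 is 2134 days.
2134 mod 7 = 6, so they are different weekdays.
(May 1, 2178 is a Friday; Mar 4, 2184 is a Thursday.)

No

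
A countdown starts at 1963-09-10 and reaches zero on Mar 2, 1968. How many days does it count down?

Sep 10, 1963 → Sep 10, 1964: 366 days (Feb 29, 1964 is in that span).
Sep 10, 1964 → Sep 10, 1965: 365 days.
Sep 10, 1965 → Sep 10, 1966: 365 days.
Sep 10, 1966 → Sep 10, 1967: 365 days.
Sep 10, 1967 → Oct 10, 1967: 30 days (September has 30).
Oct 10, 1967 → Nov 10, 1967: 31 days (October has 31).
Nov 10, 1967 → Dec 10, 1967: 30 days (November has 30).
Dec 10, 1967 → Jan 10, 1968: 31 days (December has 31).
Jan 10, 1968 → Feb 10, 1968: 31 days (January has 31).
Feb 10, 1968 → Mar 2, 1968: 21 days.
Total: 1635 days.

1635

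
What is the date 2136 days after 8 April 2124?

February 12, 2130

+365 (one year) → Apr 8, 2125 (1771 left).
+365 (one year) → Apr 8, 2126 (1406 left).
+365 (one year) → Apr 8, 2127 (1041 left).
+366 (one year; includes Feb 29, 2128) → Apr 8, 2128 (675 left).
+365 (one year) → Apr 8, 2129 (310 left).
Apr has 30 days: +23 → May 1, 2129 (287 left).
May has 31 days: +31 → Jun 1, 2129 (256 left).
Jun has 30 days: +30 → Jul 1, 2129 (226 left).
Jul has 31 days: +31 → Aug 1, 2129 (195 left).
Aug has 31 days: +31 → Sep 1, 2129 (164 left).
Sep has 30 days: +30 → Oct 1, 2129 (134 left).
Oct has 31 days: +31 → Nov 1, 2129 (103 left).
Nov has 30 days: +30 → Dec 1, 2129 (73 left).
Dec has 31 days: +31 → Jan 1, 2130 (42 left).
Jan has 31 days: +31 → Feb 1, 2130 (11 left).
+11 → Feb 12, 2130.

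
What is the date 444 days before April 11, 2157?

−365 (one year) → Apr 11, 2156 (79 left).
−11 → Mar 31, 2156 (end of Mar, 31 days; 68 left).
−31 → Feb 29, 2156 (end of Feb, 29 days; 37 left).
−29 → Jan 31, 2156 (end of Jan, 31 days; 8 left).
−8 → Jan 23, 2156.

January 23, 2156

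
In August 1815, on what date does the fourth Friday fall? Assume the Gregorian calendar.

August 25, 1815

August 1, 1815 is a Tuesday.
The first Friday is therefore August 4 (3 days later).
The fourth Friday is 4 + 3×7 = August 25.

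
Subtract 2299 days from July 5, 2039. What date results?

March 19, 2033

−365 (one year) → Jul 5, 2038 (1934 left).
−365 (one year) → Jul 5, 2037 (1569 left).
−365 (one year) → Jul 5, 2036 (1204 left).
−366 (one year; includes Feb 29, 2036) → Jul 5, 2035 (838 left).
−365 (one year) → Jul 5, 2034 (473 left).
−365 (one year) → Jul 5, 2033 (108 left).
−5 → Jun 30, 2033 (end of Jun, 30 days; 103 left).
−30 → May 31, 2033 (end of May, 31 days; 73 left).
−31 → Apr 30, 2033 (end of Apr, 30 days; 42 left).
−30 → Mar 31, 2033 (end of Mar, 31 days; 12 left).
−12 → Mar 19, 2033.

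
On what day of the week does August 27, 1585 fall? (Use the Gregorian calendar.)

Doomsday rule: the anchor day for the 1500s is Wednesday. For year 85: 85÷12 = 7 r 1, and 1÷4 = 0, so 7+1+0 = 8.
Wednesday + 8 ≡ Thursday — that's 1585's doomsday.
In August the doomsday date is Aug 8.
Aug 27 is 19 days after Aug 8; 19 mod 7 = 5, so Thursday + 5 = Tuesday.

Tuesday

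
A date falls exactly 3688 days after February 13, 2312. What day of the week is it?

First find the weekday of Feb 13, 2312. Doomsday rule: the anchor day for the 2300s is Wednesday. For year 12: 12÷12 = 1 r 0, and 0÷4 = 0, so 1+0+0 = 1.
Wednesday + 1 ≡ Thursday — that's 2312's doomsday.
In February the doomsday date is Feb 29 (2312 is a leap year (divisible by 4)).
Feb 13 is 16 days before Feb 29; 16 mod 7 = 2, so Thursday − 2 = Tuesday.
3688 mod 7 = 6, so 3688 days after a Tuesday is Tuesday + 6 = Monday.

Monday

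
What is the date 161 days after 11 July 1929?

Jul has 31 days: +21 → Aug 1, 1929 (140 left).
Aug has 31 days: +31 → Sep 1, 1929 (109 left).
Sep has 30 days: +30 → Oct 1, 1929 (79 left).
Oct has 31 days: +31 → Nov 1, 1929 (48 left).
Nov has 30 days: +30 → Dec 1, 1929 (18 left).
+18 → Dec 19, 1929.

December 19, 1929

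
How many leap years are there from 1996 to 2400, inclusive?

99

Multiples of 4 in [1996,2400]: 102.
Of those, multiples of 100: 5 (not leap unless ÷400).
Multiples of 400: 2.
Leap years = 102 − 5 + 2 = 99.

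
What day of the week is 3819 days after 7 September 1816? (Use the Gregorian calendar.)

Sep 7, 1816 is a Saturday.
3819 mod 7 = 4, so 3819 days after a Saturday is Saturday + 4 = Wednesday.

Wednesday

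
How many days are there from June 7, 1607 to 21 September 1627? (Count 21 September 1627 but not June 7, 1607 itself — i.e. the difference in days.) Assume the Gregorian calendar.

7411

Jun 7, 1607 → Jun 7, 1608: 366 days (Feb 29, 1608 is in that span).
Jun 7, 1608 → Jun 7, 1609: 365 days.
Jun 7, 1609 → Jun 7, 1610: 365 days.
Jun 7, 1610 → Jun 7, 1611: 365 days.
Jun 7, 1611 → Jun 7, 1612: 366 days (Feb 29, 1612 is in that span).
Jun 7, 1612 → Jun 7, 1613: 365 days.
Jun 7, 1613 → Jun 7, 1614: 365 days.
Jun 7, 1614 → Jun 7, 1615: 365 days.
Jun 7, 1615 → Jun 7, 1616: 366 days (Feb 29, 1616 is in that span).
Jun 7, 1616 → Jun 7, 1617: 365 days.
Jun 7, 1617 → Jun 7, 1618: 365 days.
Jun 7, 1618 → Jun 7, 1619: 365 days.
Jun 7, 1619 → Jun 7, 1620: 366 days (Feb 29, 1620 is in that span).
Jun 7, 1620 → Jun 7, 1621: 365 days.
Jun 7, 1621 → Jun 7, 1622: 365 days.
Jun 7, 1622 → Jun 7, 1623: 365 days.
Jun 7, 1623 → Jun 7, 1624: 366 days (Feb 29, 1624 is in that span).
Jun 7, 1624 → Jun 7, 1625: 365 days.
Jun 7, 1625 → Jun 7, 1626: 365 days.
Jun 7, 1626 → Jun 7, 1627: 365 days.
Jun 7, 1627 → Jul 7, 1627: 30 days (June has 30).
Jul 7, 1627 → Aug 7, 1627: 31 days (July has 31).
Aug 7, 1627 → Sep 7, 1627: 31 days (August has 31).
Sep 7, 1627 → Sep 21, 1627: 14 days.
Total: 7411 days.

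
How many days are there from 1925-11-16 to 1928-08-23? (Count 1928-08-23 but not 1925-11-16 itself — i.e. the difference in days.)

1011

Nov 16, 1925 → Nov 16, 1926: 365 days.
Nov 16, 1926 → Nov 16, 1927: 365 days.
Nov 16, 1927 → Dec 16, 1927: 30 days (November has 30).
Dec 16, 1927 → Jan 16, 1928: 31 days (December has 31).
Jan 16, 1928 → Feb 16, 1928: 31 days (January has 31).
Feb 16, 1928 → Mar 16, 1928: 29 days (February has 29).
Mar 16, 1928 → Apr 16, 1928: 31 days (March has 31).
Apr 16, 1928 → May 16, 1928: 30 days (April has 30).
May 16, 1928 → Jun 16, 1928: 31 days (May has 31).
Jun 16, 1928 → Jul 16, 1928: 30 days (June has 30).
Jul 16, 1928 → Aug 16, 1928: 31 days (July has 31).
Aug 16, 1928 → Aug 23, 1928: 7 days.
Total: 1011 days.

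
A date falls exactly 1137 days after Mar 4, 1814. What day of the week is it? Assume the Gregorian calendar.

Mar 4, 1814 is a Friday.
1137 mod 7 = 3, so 1137 days after a Friday is Friday + 3 = Monday.

Monday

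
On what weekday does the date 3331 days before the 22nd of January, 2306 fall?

Tuesday

First find the weekday of Jan 22, 2306. Doomsday rule: the anchor day for the 2300s is Wednesday. For year 06: 6÷12 = 0 r 6, and 6÷4 = 1, so 0+6+1 = 7.
Wednesday + 7 ≡ Wednesday — that's 2306's doomsday.
In January the doomsday date is Jan 3 (2306 is not a leap year).
Jan 22 is 19 days after Jan 3; 19 mod 7 = 5, so Wednesday + 5 = Monday.
3331 mod 7 = 6, so 3331 days before a Monday is Monday − 6 = Tuesday.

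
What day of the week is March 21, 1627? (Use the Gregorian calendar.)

Sunday

Doomsday rule: the anchor day for the 1600s is Tuesday. For year 27: 27÷12 = 2 r 3, and 3÷4 = 0, so 2+3+0 = 5.
Tuesday + 5 ≡ Sunday — that's 1627's doomsday.
In March the doomsday date is Mar 14.
Mar 21 is 7 days after Mar 14; 7 mod 7 = 0, so Sunday + 0 = Sunday.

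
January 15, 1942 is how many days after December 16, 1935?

Dec 16, 1935 → Dec 16, 1936: 366 days (Feb 29, 1936 is in that span).
Dec 16, 1936 → Dec 16, 1937: 365 days.
Dec 16, 1937 → Dec 16, 1938: 365 days.
Dec 16, 1938 → Dec 16, 1939: 365 days.
Dec 16, 1939 → Dec 16, 1940: 366 days (Feb 29, 1940 is in that span).
Dec 16, 1940 → Jan 16, 1941: 31 days (December has 31).
Jan 16, 1941 → Feb 16, 1941: 31 days (January has 31).
Feb 16, 1941 → Mar 16, 1941: 28 days (February has 28).
Mar 16, 1941 → Apr 16, 1941: 31 days (March has 31).
Apr 16, 1941 → May 16, 1941: 30 days (April has 30).
May 16, 1941 → Jun 16, 1941: 31 days (May has 31).
Jun 16, 1941 → Jul 16, 1941: 30 days (June has 30).
Jul 16, 1941 → Aug 16, 1941: 31 days (July has 31).
Aug 16, 1941 → Sep 16, 1941: 31 days (August has 31).
Sep 16, 1941 → Oct 16, 1941: 30 days (September has 30).
Oct 16, 1941 → Nov 16, 1941: 31 days (October has 31).
Nov 16, 1941 → Dec 16, 1941: 30 days (November has 30).
Dec 16, 1941 → Jan 15, 1942: 30 days.
Total: 2222 days.

2222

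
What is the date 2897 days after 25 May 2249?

+365 (one year) → May 25, 2250 (2532 left).
+365 (one year) → May 25, 2251 (2167 left).
+366 (one year; includes Feb 29, 2252) → May 25, 2252 (1801 left).
+365 (one year) → May 25, 2253 (1436 left).
+365 (one year) → May 25, 2254 (1071 left).
+365 (one year) → May 25, 2255 (706 left).
+366 (one year; includes Feb 29, 2256) → May 25, 2256 (340 left).
May has 31 days: +7 → Jun 1, 2256 (333 left).
Jun has 30 days: +30 → Jul 1, 2256 (303 left).
Jul has 31 days: +31 → Aug 1, 2256 (272 left).
Aug has 31 days: +31 → Sep 1, 2256 (241 left).
Sep has 30 days: +30 → Oct 1, 2256 (211 left).
Oct has 31 days: +31 → Nov 1, 2256 (180 left).
Nov has 30 days: +30 → Dec 1, 2256 (150 left).
Dec has 31 days: +31 → Jan 1, 2257 (119 left).
Jan has 31 days: +31 → Feb 1, 2257 (88 left).
Feb has 28 days: +28 → Mar 1, 2257 (60 left).
Mar has 31 days: +31 → Apr 1, 2257 (29 left).
+29 → Apr 30, 2257.

April 30, 2257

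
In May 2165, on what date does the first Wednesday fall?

May 1, 2165 is a Wednesday.
The first Wednesday is therefore May 1 (same day).

May 1, 2165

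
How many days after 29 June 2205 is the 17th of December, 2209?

1632

Jun 29, 2205 → Jun 29, 2206: 365 days.
Jun 29, 2206 → Jun 29, 2207: 365 days.
Jun 29, 2207 → Jun 29, 2208: 366 days (Feb 29, 2208 is in that span).
Jun 29, 2208 → Jun 29, 2209: 365 days.
Jun 29, 2209 → Jul 29, 2209: 30 days (June has 30).
Jul 29, 2209 → Aug 29, 2209: 31 days (July has 31).
Aug 29, 2209 → Sep 29, 2209: 31 days (August has 31).
Sep 29, 2209 → Oct 29, 2209: 30 days (September has 30).
Oct 29, 2209 → Nov 29, 2209: 31 days (October has 31).
Nov 29, 2209 → Dec 17, 2209: 18 days.
Total: 1632 days.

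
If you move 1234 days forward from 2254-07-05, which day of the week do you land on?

Friday

Jul 5, 2254 is a Wednesday.
1234 mod 7 = 2, so 1234 days after a Wednesday is Wednesday + 2 = Friday.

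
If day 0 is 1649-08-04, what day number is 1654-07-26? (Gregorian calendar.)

Aug 4, 1649 → Aug 4, 1650: 365 days.
Aug 4, 1650 → Aug 4, 1651: 365 days.
Aug 4, 1651 → Aug 4, 1652: 366 days (Feb 29, 1652 is in that span).
Aug 4, 1652 → Aug 4, 1653: 365 days.
Aug 4, 1653 → Sep 4, 1653: 31 days (August has 31).
Sep 4, 1653 → Oct 4, 1653: 30 days (September has 30).
Oct 4, 1653 → Nov 4, 1653: 31 days (October has 31).
Nov 4, 1653 → Dec 4, 1653: 30 days (November has 30).
Dec 4, 1653 → Jan 4, 1654: 31 days (December has 31).
Jan 4, 1654 → Feb 4, 1654: 31 days (January has 31).
Feb 4, 1654 → Mar 4, 1654: 28 days (February has 28).
Mar 4, 1654 → Apr 4, 1654: 31 days (March has 31).
Apr 4, 1654 → May 4, 1654: 30 days (April has 30).
May 4, 1654 → Jun 4, 1654: 31 days (May has 31).
Jun 4, 1654 → Jul 4, 1654: 30 days (June has 30).
Jul 4, 1654 → Jul 26, 1654: 22 days.
Total: 1817 days.

1817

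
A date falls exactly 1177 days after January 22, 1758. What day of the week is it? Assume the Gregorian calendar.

Monday

Jan 22, 1758 is a Sunday.
1177 mod 7 = 1, so 1177 days after a Sunday is Sunday + 1 = Monday.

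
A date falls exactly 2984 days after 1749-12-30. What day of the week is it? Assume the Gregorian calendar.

Thursday

Dec 30, 1749 is a Tuesday.
2984 mod 7 = 2, so 2984 days after a Tuesday is Tuesday + 2 = Thursday.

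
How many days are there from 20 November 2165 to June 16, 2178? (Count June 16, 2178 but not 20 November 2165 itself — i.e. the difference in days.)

Nov 20, 2165 → Nov 20, 2166: 365 days.
Nov 20, 2166 → Nov 20, 2167: 365 days.
Nov 20, 2167 → Nov 20, 2168: 366 days (Feb 29, 2168 is in that span).
Nov 20, 2168 → Nov 20, 2169: 365 days.
Nov 20, 2169 → Nov 20, 2170: 365 days.
Nov 20, 2170 → Nov 20, 2171: 365 days.
Nov 20, 2171 → Nov 20, 2172: 366 days (Feb 29, 2172 is in that span).
Nov 20, 2172 → Nov 20, 2173: 365 days.
Nov 20, 2173 → Nov 20, 2174: 365 days.
Nov 20, 2174 → Nov 20, 2175: 365 days.
Nov 20, 2175 → Nov 20, 2176: 366 days (Feb 29, 2176 is in that span).
Nov 20, 2176 → Nov 20, 2177: 365 days.
Nov 20, 2177 → Dec 20, 2177: 30 days (November has 30).
Dec 20, 2177 → Jan 20, 2178: 31 days (December has 31).
Jan 20, 2178 → Feb 20, 2178: 31 days (January has 31).
Feb 20, 2178 → Mar 20, 2178: 28 days (February has 28).
Mar 20, 2178 → Apr 20, 2178: 31 days (March has 31).
Apr 20, 2178 → May 20, 2178: 30 days (April has 30).
May 20, 2178 → Jun 16, 2178: 27 days.
Total: 4591 days.

4591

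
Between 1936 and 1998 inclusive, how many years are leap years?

Multiples of 4 in [1936,1998]: 16.
Of those, multiples of 100: 0 (not leap unless ÷400).
Multiples of 400: 0.
Leap years = 16 − 0 + 0 = 16.

16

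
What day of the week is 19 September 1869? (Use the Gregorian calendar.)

Doomsday rule: the anchor day for the 1800s is Friday. For year 69: 69÷12 = 5 r 9, and 9÷4 = 2, so 5+9+2 = 16.
Friday + 16 ≡ Sunday — that's 1869's doomsday.
In September the doomsday date is Sep 5.
Sep 19 is 14 days after Sep 5; 14 mod 7 = 0, so Sunday + 0 = Sunday.

Sunday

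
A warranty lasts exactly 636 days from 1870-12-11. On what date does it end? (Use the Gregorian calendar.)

+365 (one year) → Dec 11, 1871 (271 left).
Dec has 31 days: +21 → Jan 1, 1872 (250 left).
Jan has 31 days: +31 → Feb 1, 1872 (219 left).
Feb has 29 days: +29 → Mar 1, 1872 (190 left).
Mar has 31 days: +31 → Apr 1, 1872 (159 left).
Apr has 30 days: +30 → May 1, 1872 (129 left).
May has 31 days: +31 → Jun 1, 1872 (98 left).
Jun has 30 days: +30 → Jul 1, 1872 (68 left).
Jul has 31 days: +31 → Aug 1, 1872 (37 left).
Aug has 31 days: +31 → Sep 1, 1872 (6 left).
+6 → Sep 7, 1872.

September 7, 1872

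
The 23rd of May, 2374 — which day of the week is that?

Thursday

Doomsday rule: the anchor day for the 2300s is Wednesday. For year 74: 74÷12 = 6 r 2, and 2÷4 = 0, so 6+2+0 = 8.
Wednesday + 8 ≡ Thursday — that's 2374's doomsday.
In May the doomsday date is May 9.
May 23 is 14 days after May 9; 14 mod 7 = 0, so Thursday + 0 = Thursday.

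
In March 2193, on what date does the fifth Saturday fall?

March 1, 2193 is a Friday.
The first Saturday is therefore March 2 (1 days later).
The fifth Saturday is 2 + 4×7 = March 30.

March 30, 2193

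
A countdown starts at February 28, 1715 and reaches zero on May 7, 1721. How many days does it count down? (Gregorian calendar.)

2260

Feb 28, 1715 → Feb 28, 1716: 365 days.
Feb 28, 1716 → Feb 28, 1717: 366 days (Feb 29, 1716 is in that span).
Feb 28, 1717 → Feb 28, 1718: 365 days.
Feb 28, 1718 → Feb 28, 1719: 365 days.
Feb 28, 1719 → Feb 28, 1720: 365 days.
Feb 28, 1720 → Feb 28, 1721: 366 days (Feb 29, 1720 is in that span).
Feb 28, 1721 → Mar 28, 1721: 28 days (February has 28).
Mar 28, 1721 → Apr 28, 1721: 31 days (March has 31).
Apr 28, 1721 → May 7, 1721: 9 days.
Total: 2260 days.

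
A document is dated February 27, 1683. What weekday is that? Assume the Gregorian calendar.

Doomsday rule: the anchor day for the 1600s is Tuesday. For year 83: 83÷12 = 6 r 11, and 11÷4 = 2, so 6+11+2 = 19.
Tuesday + 19 ≡ Sunday — that's 1683's doomsday.
In February the doomsday date is Feb 28 (1683 is not a leap year).
Feb 27 is 1 day before Feb 28; 1 mod 7 = 1, so Sunday − 1 = Saturday.

Saturday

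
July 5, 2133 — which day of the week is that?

Sunday

Doomsday rule: the anchor day for the 2100s is Sunday. For year 33: 33÷12 = 2 r 9, and 9÷4 = 2, so 2+9+2 = 13.
Sunday + 13 ≡ Saturday — that's 2133's doomsday.
In July the doomsday date is Jul 11.
Jul 5 is 6 days before Jul 11; 6 mod 7 = 6, so Saturday − 6 = Sunday.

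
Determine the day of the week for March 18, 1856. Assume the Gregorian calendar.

Tuesday

Doomsday rule: the anchor day for the 1800s is Friday. For year 56: 56÷12 = 4 r 8, and 8÷4 = 2, so 4+8+2 = 14.
Friday + 14 ≡ Friday — that's 1856's doomsday.
In March the doomsday date is Mar 14.
Mar 18 is 4 days after Mar 14; 4 mod 7 = 4, so Friday + 4 = Tuesday.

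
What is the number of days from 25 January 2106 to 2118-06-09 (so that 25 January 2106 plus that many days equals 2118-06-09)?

4518

Jan 25, 2106 → Jan 25, 2107: 365 days.
Jan 25, 2107 → Jan 25, 2108: 365 days.
Jan 25, 2108 → Jan 25, 2109: 366 days (Feb 29, 2108 is in that span).
Jan 25, 2109 → Jan 25, 2110: 365 days.
Jan 25, 2110 → Jan 25, 2111: 365 days.
Jan 25, 2111 → Jan 25, 2112: 365 days.
Jan 25, 2112 → Jan 25, 2113: 366 days (Feb 29, 2112 is in that span).
Jan 25, 2113 → Jan 25, 2114: 365 days.
Jan 25, 2114 → Jan 25, 2115: 365 days.
Jan 25, 2115 → Jan 25, 2116: 365 days.
Jan 25, 2116 → Jan 25, 2117: 366 days (Feb 29, 2116 is in that span).
Jan 25, 2117 → Jan 25, 2118: 365 days.
Jan 25, 2118 → Feb 25, 2118: 31 days (January has 31).
Feb 25, 2118 → Mar 25, 2118: 28 days (February has 28).
Mar 25, 2118 → Apr 25, 2118: 31 days (March has 31).
Apr 25, 2118 → May 25, 2118: 30 days (April has 30).
May 25, 2118 → Jun 9, 2118: 15 days.
Total: 4518 days.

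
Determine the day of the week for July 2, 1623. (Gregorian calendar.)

Sunday

Doomsday rule: the anchor day for the 1600s is Tuesday. For year 23: 23÷12 = 1 r 11, and 11÷4 = 2, so 1+11+2 = 14.
Tuesday + 14 ≡ Tuesday — that's 1623's doomsday.
In July the doomsday date is Jul 11.
Jul 2 is 9 days before Jul 11; 9 mod 7 = 2, so Tuesday − 2 = Sunday.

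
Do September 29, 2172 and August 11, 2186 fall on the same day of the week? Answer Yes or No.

No

From Sep 29, 2172 to Aug 11, 2186 is 5064 days.
5064 mod 7 = 3, so they are different weekdays.
(Sep 29, 2172 is a Tuesday; Aug 11, 2186 is a Friday.)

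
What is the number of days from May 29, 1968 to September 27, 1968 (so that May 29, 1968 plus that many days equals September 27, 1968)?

121

May 29, 1968 → Jun 29, 1968: 31 days (May has 31).
Jun 29, 1968 → Jul 29, 1968: 30 days (June has 30).
Jul 29, 1968 → Aug 29, 1968: 31 days (July has 31).
Aug 29, 1968 → Sep 27, 1968: 29 days.
Total: 121 days.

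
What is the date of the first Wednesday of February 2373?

February 1, 2373 is a Thursday.
The first Wednesday is therefore February 7 (6 days later).

February 7, 2373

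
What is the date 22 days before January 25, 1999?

−22 → Jan 3, 1999.

January 3, 1999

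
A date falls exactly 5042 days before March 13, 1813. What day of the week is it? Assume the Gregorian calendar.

Thursday

First find the weekday of Mar 13, 1813. Doomsday rule: the anchor day for the 1800s is Friday. For year 13: 13÷12 = 1 r 1, and 1÷4 = 0, so 1+1+0 = 2.
Friday + 2 ≡ Sunday — that's 1813's doomsday.
In March the doomsday date is Mar 14.
Mar 13 is 1 day before Mar 14; 1 mod 7 = 1, so Sunday − 1 = Saturday.
5042 mod 7 = 2, so 5042 days before a Saturday is Saturday − 2 = Thursday.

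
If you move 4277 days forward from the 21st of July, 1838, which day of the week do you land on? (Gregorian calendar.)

Jul 21, 1838 is a Saturday.
4277 mod 7 = 0, so 4277 days after a Saturday is Saturday + 0 = Saturday.

Saturday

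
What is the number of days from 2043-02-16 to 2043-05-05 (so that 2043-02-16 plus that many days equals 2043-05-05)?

78

Feb 16, 2043 → Mar 16, 2043: 28 days (February has 28).
Mar 16, 2043 → Apr 16, 2043: 31 days (March has 31).
Apr 16, 2043 → May 5, 2043: 19 days.
Total: 78 days.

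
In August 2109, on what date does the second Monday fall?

August 12, 2109

August 1, 2109 is a Thursday.
The first Monday is therefore August 5 (4 days later).
The second Monday is 5 + 1×7 = August 12.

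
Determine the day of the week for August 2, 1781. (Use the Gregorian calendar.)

Doomsday rule: the anchor day for the 1700s is Sunday. For year 81: 81÷12 = 6 r 9, and 9÷4 = 2, so 6+9+2 = 17.
Sunday + 17 ≡ Wednesday — that's 1781's doomsday.
In August the doomsday date is Aug 8.
Aug 2 is 6 days before Aug 8; 6 mod 7 = 6, so Wednesday − 6 = Thursday.

Thursday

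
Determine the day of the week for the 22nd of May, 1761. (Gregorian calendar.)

Doomsday rule: the anchor day for the 1700s is Sunday. For year 61: 61÷12 = 5 r 1, and 1÷4 = 0, so 5+1+0 = 6.
Sunday + 6 ≡ Saturday — that's 1761's doomsday.
In May the doomsday date is May 9.
May 22 is 13 days after May 9; 13 mod 7 = 6, so Saturday + 6 = Friday.

Friday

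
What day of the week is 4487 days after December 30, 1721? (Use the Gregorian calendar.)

First find the weekday of Dec 30, 1721. Doomsday rule: the anchor day for the 1700s is Sunday. For year 21: 21÷12 = 1 r 9, and 9÷4 = 2, so 1+9+2 = 12.
Sunday + 12 ≡ Friday — that's 1721's doomsday.
In December the doomsday date is Dec 12.
Dec 30 is 18 days after Dec 12; 18 mod 7 = 4, so Friday + 4 = Tuesday.
4487 mod 7 = 0, so 4487 days after a Tuesday is Tuesday + 0 = Tuesday.

Tuesday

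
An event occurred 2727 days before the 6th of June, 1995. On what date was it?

−365 (one year) → Jun 6, 1994 (2362 left).
−365 (one year) → Jun 6, 1993 (1997 left).
−365 (one year) → Jun 6, 1992 (1632 left).
−366 (one year; includes Feb 29, 1992) → Jun 6, 1991 (1266 left).
−365 (one year) → Jun 6, 1990 (901 left).
−365 (one year) → Jun 6, 1989 (536 left).
−365 (one year) → Jun 6, 1988 (171 left).
−6 → May 31, 1988 (end of May, 31 days; 165 left).
−31 → Apr 30, 1988 (end of Apr, 30 days; 134 left).
−30 → Mar 31, 1988 (end of Mar, 31 days; 104 left).
−31 → Feb 29, 1988 (end of Feb, 29 days; 73 left).
−29 → Jan 31, 1988 (end of Jan, 31 days; 44 left).
−31 → Dec 31, 1987 (end of Dec, 31 days; 13 left).
−13 → Dec 18, 1987.

December 18, 1987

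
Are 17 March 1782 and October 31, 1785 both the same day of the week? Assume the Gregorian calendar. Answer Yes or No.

From Mar 17, 1782 to Oct 31, 1785 is 1324 days.
1324 mod 7 = 1, so they are different weekdays.
(Mar 17, 1782 is a Sunday; Oct 31, 1785 is a Monday.)

No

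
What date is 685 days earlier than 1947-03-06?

−365 (one year) → Mar 6, 1946 (320 left).
−6 → Feb 28, 1946 (end of Feb, 28 days; 314 left).
−28 → Jan 31, 1946 (end of Jan, 31 days; 286 left).
−31 → Dec 31, 1945 (end of Dec, 31 days; 255 left).
−31 → Nov 30, 1945 (end of Nov, 30 days; 224 left).
−30 → Oct 31, 1945 (end of Oct, 31 days; 194 left).
−31 → Sep 30, 1945 (end of Sep, 30 days; 163 left).
−30 → Aug 31, 1945 (end of Aug, 31 days; 133 left).
−31 → Jul 31, 1945 (end of Jul, 31 days; 102 left).
−31 → Jun 30, 1945 (end of Jun, 30 days; 71 left).
−30 → May 31, 1945 (end of May, 31 days; 41 left).
−31 → Apr 30, 1945 (end of Apr, 30 days; 10 left).
−10 → Apr 20, 1945.

April 20, 1945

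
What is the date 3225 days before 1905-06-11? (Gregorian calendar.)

August 11, 1896

−365 (one year) → Jun 11, 1904 (2860 left).
−366 (one year; includes Feb 29, 1904) → Jun 11, 1903 (2494 left).
−365 (one year) → Jun 11, 1902 (2129 left).
−365 (one year) → Jun 11, 1901 (1764 left).
−365 (one year) → Jun 11, 1900 (1399 left).
−365 (one year) → Jun 11, 1899 (1034 left).
−365 (one year) → Jun 11, 1898 (669 left).
−365 (one year) → Jun 11, 1897 (304 left).
−11 → May 31, 1897 (end of May, 31 days; 293 left).
−31 → Apr 30, 1897 (end of Apr, 30 days; 262 left).
−30 → Mar 31, 1897 (end of Mar, 31 days; 232 left).
−31 → Feb 28, 1897 (end of Feb, 28 days; 201 left).
−28 → Jan 31, 1897 (end of Jan, 31 days; 173 left).
−31 → Dec 31, 1896 (end of Dec, 31 days; 142 left).
−31 → Nov 30, 1896 (end of Nov, 30 days; 111 left).
−30 → Oct 31, 1896 (end of Oct, 31 days; 81 left).
−31 → Sep 30, 1896 (end of Sep, 30 days; 50 left).
−30 → Aug 31, 1896 (end of Aug, 31 days; 20 left).
−20 → Aug 11, 1896.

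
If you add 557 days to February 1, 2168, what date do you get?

August 11, 2169

+366 (one year; includes Feb 29, 2168) → Feb 1, 2169 (191 left).
Feb has 28 days: +28 → Mar 1, 2169 (163 left).
Mar has 31 days: +31 → Apr 1, 2169 (132 left).
Apr has 30 days: +30 → May 1, 2169 (102 left).
May has 31 days: +31 → Jun 1, 2169 (71 left).
Jun has 30 days: +30 → Jul 1, 2169 (41 left).
Jul has 31 days: +31 → Aug 1, 2169 (10 left).
+10 → Aug 11, 2169.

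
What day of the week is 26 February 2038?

Doomsday rule: the anchor day for the 2000s is Tuesday. For year 38: 38÷12 = 3 r 2, and 2÷4 = 0, so 3+2+0 = 5.
Tuesday + 5 ≡ Sunday — that's 2038's doomsday.
In February the doomsday date is Feb 28 (2038 is not a leap year).
Feb 26 is 2 days before Feb 28; 2 mod 7 = 2, so Sunday − 2 = Friday.

Friday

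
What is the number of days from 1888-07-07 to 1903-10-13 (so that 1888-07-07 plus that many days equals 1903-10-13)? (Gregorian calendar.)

Jul 7, 1888 → Jul 7, 1889: 365 days.
Jul 7, 1889 → Jul 7, 1890: 365 days.
Jul 7, 1890 → Jul 7, 1891: 365 days.
Jul 7, 1891 → Jul 7, 1892: 366 days (Feb 29, 1892 is in that span).
Jul 7, 1892 → Jul 7, 1893: 365 days.
Jul 7, 1893 → Jul 7, 1894: 365 days.
Jul 7, 1894 → Jul 7, 1895: 365 days.
Jul 7, 1895 → Jul 7, 1896: 366 days (Feb 29, 1896 is in that span).
Jul 7, 1896 → Jul 7, 1897: 365 days.
Jul 7, 1897 → Jul 7, 1898: 365 days.
Jul 7, 1898 → Jul 7, 1899: 365 days.
Jul 7, 1899 → Jul 7, 1900: 365 days.
Jul 7, 1900 → Jul 7, 1901: 365 days.
Jul 7, 1901 → Jul 7, 1902: 365 days.
Jul 7, 1902 → Jul 7, 1903: 365 days.
Jul 7, 1903 → Aug 7, 1903: 31 days (July has 31).
Aug 7, 1903 → Sep 7, 1903: 31 days (August has 31).
Sep 7, 1903 → Oct 7, 1903: 30 days (September has 30).
Oct 7, 1903 → Oct 13, 1903: 6 days.
Total: 5575 days.

5575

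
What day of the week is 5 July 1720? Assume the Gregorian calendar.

Friday

Doomsday rule: the anchor day for the 1700s is Sunday. For year 20: 20÷12 = 1 r 8, and 8÷4 = 2, so 1+8+2 = 11.
Sunday + 11 ≡ Thursday — that's 1720's doomsday.
In July the doomsday date is Jul 11.
Jul 5 is 6 days before Jul 11; 6 mod 7 = 6, so Thursday − 6 = Friday.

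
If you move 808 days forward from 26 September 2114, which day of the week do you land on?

Saturday

First find the weekday of Sep 26, 2114. Doomsday rule: the anchor day for the 2100s is Sunday. For year 14: 14÷12 = 1 r 2, and 2÷4 = 0, so 1+2+0 = 3.
Sunday + 3 ≡ Wednesday — that's 2114's doomsday.
In September the doomsday date is Sep 5.
Sep 26 is 21 days after Sep 5; 21 mod 7 = 0, so Wednesday + 0 = Wednesday.
808 mod 7 = 3, so 808 days after a Wednesday is Wednesday + 3 = Saturday.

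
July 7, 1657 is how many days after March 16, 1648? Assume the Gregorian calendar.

Mar 16, 1648 → Mar 16, 1649: 365 days.
Mar 16, 1649 → Mar 16, 1650: 365 days.
Mar 16, 1650 → Mar 16, 1651: 365 days.
Mar 16, 1651 → Mar 16, 1652: 366 days (Feb 29, 1652 is in that span).
Mar 16, 1652 → Mar 16, 1653: 365 days.
Mar 16, 1653 → Mar 16, 1654: 365 days.
Mar 16, 1654 → Mar 16, 1655: 365 days.
Mar 16, 1655 → Mar 16, 1656: 366 days (Feb 29, 1656 is in that span).
Mar 16, 1656 → Mar 16, 1657: 365 days.
Mar 16, 1657 → Apr 16, 1657: 31 days (March has 31).
Apr 16, 1657 → May 16, 1657: 30 days (April has 30).
May 16, 1657 → Jun 16, 1657: 31 days (May has 31).
Jun 16, 1657 → Jul 7, 1657: 21 days.
Total: 3400 days.

3400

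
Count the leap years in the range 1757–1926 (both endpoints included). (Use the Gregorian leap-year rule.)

40

Multiples of 4 in [1757,1926]: 42.
Of those, multiples of 100: 2 (not leap unless ÷400).
Multiples of 400: 0.
Leap years = 42 − 2 + 0 = 40.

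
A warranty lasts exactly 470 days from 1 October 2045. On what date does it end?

+365 (one year) → Oct 1, 2046 (105 left).
Oct has 31 days: +31 → Nov 1, 2046 (74 left).
Nov has 30 days: +30 → Dec 1, 2046 (44 left).
Dec has 31 days: +31 → Jan 1, 2047 (13 left).
+13 → Jan 14, 2047.

January 14, 2047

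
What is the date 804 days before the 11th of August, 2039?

May 29, 2037

−365 (one year) → Aug 11, 2038 (439 left).
−365 (one year) → Aug 11, 2037 (74 left).
−11 → Jul 31, 2037 (end of Jul, 31 days; 63 left).
−31 → Jun 30, 2037 (end of Jun, 30 days; 32 left).
−30 → May 31, 2037 (end of May, 31 days; 2 left).
−2 → May 29, 2037.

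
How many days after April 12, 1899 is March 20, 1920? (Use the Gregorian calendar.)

7647

Apr 12, 1899 → Apr 12, 1900: 365 days.
Apr 12, 1900 → Apr 12, 1901: 365 days.
Apr 12, 1901 → Apr 12, 1902: 365 days.
Apr 12, 1902 → Apr 12, 1903: 365 days.
Apr 12, 1903 → Apr 12, 1904: 366 days (Feb 29, 1904 is in that span).
Apr 12, 1904 → Apr 12, 1905: 365 days.
Apr 12, 1905 → Apr 12, 1906: 365 days.
Apr 12, 1906 → Apr 12, 1907: 365 days.
Apr 12, 1907 → Apr 12, 1908: 366 days (Feb 29, 1908 is in that span).
Apr 12, 1908 → Apr 12, 1909: 365 days.
Apr 12, 1909 → Apr 12, 1910: 365 days.
Apr 12, 1910 → Apr 12, 1911: 365 days.
Apr 12, 1911 → Apr 12, 1912: 366 days (Feb 29, 1912 is in that span).
Apr 12, 1912 → Apr 12, 1913: 365 days.
Apr 12, 1913 → Apr 12, 1914: 365 days.
Apr 12, 1914 → Apr 12, 1915: 365 days.
Apr 12, 1915 → Apr 12, 1916: 366 days (Feb 29, 1916 is in that span).
Apr 12, 1916 → Apr 12, 1917: 365 days.
Apr 12, 1917 → Apr 12, 1918: 365 days.
Apr 12, 1918 → Apr 12, 1919: 365 days.
Apr 12, 1919 → May 12, 1919: 30 days (April has 30).
May 12, 1919 → Jun 12, 1919: 31 days (May has 31).
Jun 12, 1919 → Jul 12, 1919: 30 days (June has 30).
Jul 12, 1919 → Aug 12, 1919: 31 days (July has 31).
Aug 12, 1919 → Sep 12, 1919: 31 days (August has 31).
Sep 12, 1919 → Oct 12, 1919: 30 days (September has 30).
Oct 12, 1919 → Nov 12, 1919: 31 days (October has 31).
Nov 12, 1919 → Dec 12, 1919: 30 days (November has 30).
Dec 12, 1919 → Jan 12, 1920: 31 days (December has 31).
Jan 12, 1920 → Feb 12, 1920: 31 days (January has 31).
Feb 12, 1920 → Mar 12, 1920: 29 days (February has 29).
Mar 12, 1920 → Mar 20, 1920: 8 days.
Total: 7647 days.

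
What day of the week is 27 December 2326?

Doomsday rule: the anchor day for the 2300s is Wednesday. For year 26: 26÷12 = 2 r 2, and 2÷4 = 0, so 2+2+0 = 4.
Wednesday + 4 ≡ Sunday — that's 2326's doomsday.
In December the doomsday date is Dec 12.
Dec 27 is 15 days after Dec 12; 15 mod 7 = 1, so Sunday + 1 = Monday.

Monday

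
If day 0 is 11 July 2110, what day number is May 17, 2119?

3232

Jul 11, 2110 → Jul 11, 2111: 365 days.
Jul 11, 2111 → Jul 11, 2112: 366 days (Feb 29, 2112 is in that span).
Jul 11, 2112 → Jul 11, 2113: 365 days.
Jul 11, 2113 → Jul 11, 2114: 365 days.
Jul 11, 2114 → Jul 11, 2115: 365 days.
Jul 11, 2115 → Jul 11, 2116: 366 days (Feb 29, 2116 is in that span).
Jul 11, 2116 → Jul 11, 2117: 365 days.
Jul 11, 2117 → Jul 11, 2118: 365 days.
Jul 11, 2118 → Aug 11, 2118: 31 days (July has 31).
Aug 11, 2118 → Sep 11, 2118: 31 days (August has 31).
Sep 11, 2118 → Oct 11, 2118: 30 days (September has 30).
Oct 11, 2118 → Nov 11, 2118: 31 days (October has 31).
Nov 11, 2118 → Dec 11, 2118: 30 days (November has 30).
Dec 11, 2118 → Jan 11, 2119: 31 days (December has 31).
Jan 11, 2119 → Feb 11, 2119: 31 days (January has 31).
Feb 11, 2119 → Mar 11, 2119: 28 days (February has 28).
Mar 11, 2119 → Apr 11, 2119: 31 days (March has 31).
Apr 11, 2119 → May 11, 2119: 30 days (April has 30).
May 11, 2119 → May 17, 2119: 6 days.
Total: 3232 days.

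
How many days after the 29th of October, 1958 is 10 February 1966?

Oct 29, 1958 → Oct 29, 1959: 365 days.
Oct 29, 1959 → Oct 29, 1960: 366 days (Feb 29, 1960 is in that span).
Oct 29, 1960 → Oct 29, 1961: 365 days.
Oct 29, 1961 → Oct 29, 1962: 365 days.
Oct 29, 1962 → Oct 29, 1963: 365 days.
Oct 29, 1963 → Oct 29, 1964: 366 days (Feb 29, 1964 is in that span).
Oct 29, 1964 → Oct 29, 1965: 365 days.
Oct 29, 1965 → Nov 29, 1965: 31 days (October has 31).
Nov 29, 1965 → Dec 29, 1965: 30 days (November has 30).
Dec 29, 1965 → Jan 29, 1966: 31 days (December has 31).
Jan 29, 1966 → Feb 10, 1966: 12 days.
Total: 2661 days.

2661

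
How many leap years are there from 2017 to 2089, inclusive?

18

Multiples of 4 in [2017,2089]: 18.
Of those, multiples of 100: 0 (not leap unless ÷400).
Multiples of 400: 0.
Leap years = 18 − 0 + 0 = 18.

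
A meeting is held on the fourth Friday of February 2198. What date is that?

February 23, 2198

February 1, 2198 is a Thursday.
The first Friday is therefore February 2 (1 days later).
The fourth Friday is 2 + 3×7 = February 23.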